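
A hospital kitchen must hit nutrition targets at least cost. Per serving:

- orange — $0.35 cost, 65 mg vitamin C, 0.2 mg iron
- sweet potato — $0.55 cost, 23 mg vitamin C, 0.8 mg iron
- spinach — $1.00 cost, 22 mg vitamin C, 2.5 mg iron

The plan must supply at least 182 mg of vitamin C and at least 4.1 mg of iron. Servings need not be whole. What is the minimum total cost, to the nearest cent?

For a min-cost LP with two ≥-constraints, a basic feasible solution has at most two positive variables.
orange only: max(182/65, 4.1/0.2) = 20.5 servings → $7.17.
sweet potato only: max(182/23, 4.1/0.8) = 7.913 servings → $4.35.
spinach only: max(182/22, 4.1/2.5) = 8.273 servings → $8.27.
orange + sweet potato with both tight: 1.082 servings and 4.854 servings → $3.05.
orange + spinach with both tight: 2.307 servings and 1.455 servings → $2.26.
sweet potato + spinach: intersection lies outside the first quadrant.
The minimum over all feasible corners is $2.26.

$2.26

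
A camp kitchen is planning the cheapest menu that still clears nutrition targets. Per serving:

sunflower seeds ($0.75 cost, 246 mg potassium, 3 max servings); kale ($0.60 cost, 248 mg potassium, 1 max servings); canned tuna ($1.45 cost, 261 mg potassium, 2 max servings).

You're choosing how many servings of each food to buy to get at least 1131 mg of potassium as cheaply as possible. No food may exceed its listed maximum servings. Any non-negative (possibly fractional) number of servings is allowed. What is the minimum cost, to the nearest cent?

Cost per mg of potassium: kale $0.0024, sunflower seeds $0.0030, canned tuna $0.0056.
Take 1 serving of kale: +248.0 mg potassium for $0.60 (total $0.60, still need 883.0 mg).
Take 3 servings of sunflower seeds: +738.0 mg potassium for $2.25 (total $2.85, still need 145.0 mg).
Take 0.5556 servings of canned tuna: +145.0 mg potassium for $0.81 (total $3.66, still need 0.0 mg).
Filling from the cheapest source first is optimal under one linear minimum: $3.66.

$3.66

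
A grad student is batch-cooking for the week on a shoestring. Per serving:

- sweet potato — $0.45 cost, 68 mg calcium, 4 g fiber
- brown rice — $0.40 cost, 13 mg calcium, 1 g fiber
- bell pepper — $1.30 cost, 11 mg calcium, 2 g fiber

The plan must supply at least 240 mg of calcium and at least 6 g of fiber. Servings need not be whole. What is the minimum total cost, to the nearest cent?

Check every corner: each single food scaled to meet both minima, and each pair solved so both constraints bind.
sweet potato only: max(240/68, 6/4) = 3.529 servings → $1.59.
brown rice only: max(240/13, 6/1) = 18.46 servings → $7.38.
bell pepper only: max(240/11, 6/2) = 21.82 servings → $28.36.
sweet potato + brown rice: the both-tight solution has a negative serving — not a feasible corner.
sweet potato + bell pepper with both targets exact would need a negative amount; discard.
brown rice + bell pepper: intersection lies outside the first quadrant.
So the least-cost plan costs $1.59.

$1.59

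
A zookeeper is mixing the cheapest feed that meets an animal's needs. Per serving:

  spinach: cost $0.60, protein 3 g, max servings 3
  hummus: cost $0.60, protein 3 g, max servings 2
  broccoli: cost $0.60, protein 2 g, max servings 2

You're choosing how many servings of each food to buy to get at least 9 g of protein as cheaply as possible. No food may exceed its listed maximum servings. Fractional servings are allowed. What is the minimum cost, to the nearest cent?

$1.80

Cost per g of protein: spinach $0.2000, hummus $0.2000, broccoli $0.3000.
Take 3 servings of spinach: +9.0 g protein for $1.80 (total $1.80, still need 0.0 g).
Filling from the cheapest source first is optimal under one linear minimum: $1.80.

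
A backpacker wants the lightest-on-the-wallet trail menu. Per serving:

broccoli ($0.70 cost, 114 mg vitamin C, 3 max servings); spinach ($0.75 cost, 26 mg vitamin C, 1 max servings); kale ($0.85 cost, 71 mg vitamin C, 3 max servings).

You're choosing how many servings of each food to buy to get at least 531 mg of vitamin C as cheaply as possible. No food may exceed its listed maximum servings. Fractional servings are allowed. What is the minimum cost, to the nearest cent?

$4.36

Cost per mg of vitamin C: broccoli $0.0061, kale $0.0120, spinach $0.0288.
Take 3 servings of broccoli: +342.0 mg vitamin C for $2.10 (total $2.10, still need 189.0 mg).
Take 2.662 servings of kale: +189.0 mg vitamin C for $2.26 (total $4.36, still need 0.0 mg).
Greedy by cheapest-per-mg is optimal for a single linear constraint, so the minimum cost is $4.36.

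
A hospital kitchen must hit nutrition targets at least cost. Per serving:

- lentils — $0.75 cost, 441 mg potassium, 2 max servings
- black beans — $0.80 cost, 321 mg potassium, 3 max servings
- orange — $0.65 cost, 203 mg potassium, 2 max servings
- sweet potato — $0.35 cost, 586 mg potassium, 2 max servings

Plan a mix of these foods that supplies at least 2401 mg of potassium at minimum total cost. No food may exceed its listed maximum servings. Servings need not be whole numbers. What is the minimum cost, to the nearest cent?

Cost per mg of potassium: sweet potato $0.0006, lentils $0.0017, black beans $0.0025, orange $0.0032.
Take 2 servings of sweet potato: +1172.0 mg potassium for $0.70 (total $0.70, still need 1229.0 mg).
Take 2 servings of lentils: +882.0 mg potassium for $1.50 (total $2.20, still need 347.0 mg).
Take 1.081 servings of black beans: +347.0 mg potassium for $0.86 (total $3.06, still need 0.0 mg).
Greedy by cheapest-per-mg is optimal for a single linear constraint, so the minimum cost is $3.06.

$3.06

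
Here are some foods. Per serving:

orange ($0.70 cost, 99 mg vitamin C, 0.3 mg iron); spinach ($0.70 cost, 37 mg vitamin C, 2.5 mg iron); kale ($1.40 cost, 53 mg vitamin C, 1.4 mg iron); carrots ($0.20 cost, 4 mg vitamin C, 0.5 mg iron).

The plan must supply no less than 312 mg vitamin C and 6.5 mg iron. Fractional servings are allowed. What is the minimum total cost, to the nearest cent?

Minimising a linear cost over {vitamin C ≥ 312, iron ≥ 6.5, servings ≥ 0} — the optimum is at a vertex, using one or two foods.
orange only: max(312/99, 6.5/0.3) = 21.67 servings → $15.17.
spinach only: max(312/37, 6.5/2.5) = 8.432 servings → $5.90.
kale only: max(312/53, 6.5/1.4) = 5.887 servings → $8.24.
carrots only: max(312/4, 6.5/0.5) = 78 servings → $15.60.
orange + spinach with both tight: 2.282 servings and 2.326 servings → $3.23.
orange + kale with both tight: 0.7522 servings and 4.482 servings → $6.80.
orange + carrots with both tight: 2.692 servings and 11.39 servings → $4.16.
spinach + kale: intersection lies outside the first quadrant.
spinach + carrots with both targets exact would need a negative amount; discard.
kale + carrots with both targets exact would need a negative amount; discard.
Cheapest feasible corner: $3.23.

$3.23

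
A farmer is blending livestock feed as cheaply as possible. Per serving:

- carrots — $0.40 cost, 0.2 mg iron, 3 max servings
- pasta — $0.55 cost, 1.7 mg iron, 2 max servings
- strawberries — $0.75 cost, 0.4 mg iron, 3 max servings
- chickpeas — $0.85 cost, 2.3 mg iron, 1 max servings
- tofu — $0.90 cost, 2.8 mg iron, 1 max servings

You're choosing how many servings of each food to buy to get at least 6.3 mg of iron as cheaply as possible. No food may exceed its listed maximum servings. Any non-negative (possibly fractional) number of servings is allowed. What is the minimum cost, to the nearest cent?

Cost per mg of iron: tofu $0.3214, pasta $0.3235, chickpeas $0.3696, strawberries $1.8750, carrots $2.0000.
Take 1 serving of tofu: +2.8 mg iron for $0.90 (total $0.90, still need 3.5 mg).
Take 2 servings of pasta: +3.4 mg iron for $1.10 (total $2.00, still need 0.1 mg).
Take 0.04348 servings of chickpeas: +0.1 mg iron for $0.04 (total $2.04, still need 0.0 mg).
Filling from the cheapest source first is optimal under one linear minimum: $2.04.

$2.04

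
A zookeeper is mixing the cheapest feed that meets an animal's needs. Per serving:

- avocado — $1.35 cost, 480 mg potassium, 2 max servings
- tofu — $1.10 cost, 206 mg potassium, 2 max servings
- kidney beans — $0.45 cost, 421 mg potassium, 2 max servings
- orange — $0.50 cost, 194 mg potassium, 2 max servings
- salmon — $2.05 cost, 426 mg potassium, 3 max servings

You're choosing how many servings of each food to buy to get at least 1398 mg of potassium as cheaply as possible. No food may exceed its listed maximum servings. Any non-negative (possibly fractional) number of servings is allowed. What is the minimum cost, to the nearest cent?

$2.37

Cost per mg of potassium: kidney beans $0.0011, orange $0.0026, avocado $0.0028, salmon $0.0048, tofu $0.0053.
Take 2 servings of kidney beans: +842.0 mg potassium for $0.90 (total $0.90, still need 556.0 mg).
Take 2 servings of orange: +388.0 mg potassium for $1.00 (total $1.90, still need 168.0 mg).
Take 0.35 servings of avocado: +168.0 mg potassium for $0.47 (total $2.37, still need 0.0 mg).
Greedy by cheapest-per-mg is optimal for a single linear constraint, so the minimum cost is $2.37.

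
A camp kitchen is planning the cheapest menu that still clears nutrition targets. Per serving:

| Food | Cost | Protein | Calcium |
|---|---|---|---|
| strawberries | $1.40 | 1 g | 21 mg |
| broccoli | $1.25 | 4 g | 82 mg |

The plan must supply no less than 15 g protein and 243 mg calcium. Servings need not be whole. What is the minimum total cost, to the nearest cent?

$4.69

The cheapest plan sits at a corner of the feasible region — with two constraints it uses at most two foods.
strawberries only: max(15/1, 243/21) = 15 servings → $21.00.
broccoli only: max(15/4, 243/82) = 3.75 servings → $4.69.
strawberries + broccoli with both targets exact would need a negative amount; discard.
The minimum over all feasible corners is $4.69.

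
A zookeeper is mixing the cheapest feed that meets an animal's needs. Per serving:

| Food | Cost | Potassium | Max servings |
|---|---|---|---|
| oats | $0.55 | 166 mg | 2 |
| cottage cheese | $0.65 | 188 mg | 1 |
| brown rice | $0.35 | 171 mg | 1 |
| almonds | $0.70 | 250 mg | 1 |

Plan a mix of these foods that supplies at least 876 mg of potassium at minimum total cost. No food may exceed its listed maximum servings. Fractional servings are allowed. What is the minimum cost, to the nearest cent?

Cost per mg of potassium: brown rice $0.0020, almonds $0.0028, oats $0.0033, cottage cheese $0.0035.
Take 1 serving of brown rice: +171.0 mg potassium for $0.35 (total $0.35, still need 705.0 mg).
Take 1 serving of almonds: +250.0 mg potassium for $0.70 (total $1.05, still need 455.0 mg).
Take 2 servings of oats: +332.0 mg potassium for $1.10 (total $2.15, still need 123.0 mg).
Take 0.6543 servings of cottage cheese: +123.0 mg potassium for $0.43 (total $2.58, still need 0.0 mg).
Filling from the cheapest source first is optimal under one linear minimum: $2.58.

$2.58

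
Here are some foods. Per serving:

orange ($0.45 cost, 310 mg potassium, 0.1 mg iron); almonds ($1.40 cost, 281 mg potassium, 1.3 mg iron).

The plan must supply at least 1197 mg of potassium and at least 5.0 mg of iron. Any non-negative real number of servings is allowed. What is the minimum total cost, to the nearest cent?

$5.52

Two binding constraints pin down two serving amounts, so the optimal mix uses at most two foods. The candidates are each food alone (scaled to the tighter of potassium/iron) and each pair with both constraints tight.
orange only: max(1197/310, 5.0/0.1) = 50 servings → $22.50.
almonds only: max(1197/281, 5.0/1.3) = 4.26 servings → $5.96.
orange + almonds with both tight: 0.403 servings and 3.815 servings → $5.52.
So the least-cost plan costs $5.52.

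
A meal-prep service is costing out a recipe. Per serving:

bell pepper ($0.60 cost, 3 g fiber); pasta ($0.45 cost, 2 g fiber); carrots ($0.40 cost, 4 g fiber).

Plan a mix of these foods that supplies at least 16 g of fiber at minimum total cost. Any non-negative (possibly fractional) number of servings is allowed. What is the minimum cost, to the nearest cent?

Cost per g of fiber: carrots $0.1000, bell pepper $0.2000, pasta $0.2250.
With no serving limits, use only carrots: 16 g / 4 g = 4 servings × $0.40 = $1.60.

$1.60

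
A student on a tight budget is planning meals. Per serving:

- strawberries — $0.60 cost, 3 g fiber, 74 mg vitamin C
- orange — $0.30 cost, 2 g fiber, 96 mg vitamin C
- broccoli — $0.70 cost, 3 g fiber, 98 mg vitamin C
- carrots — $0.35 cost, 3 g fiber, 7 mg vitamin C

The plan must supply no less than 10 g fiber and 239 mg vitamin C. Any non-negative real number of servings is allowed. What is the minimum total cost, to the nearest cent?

This is a tiny linear program; its minimum lies at a vertex of the feasible set. List the vertices and price them.
strawberries only: max(10/3, 239/74) = 3.333 servings → $2.00.
orange only: max(10/2, 239/96) = 5 servings → $1.50.
broccoli only: max(10/3, 239/98) = 3.333 servings → $2.33.
carrots only: max(10/3, 239/7) = 34.14 servings → $11.95.
strawberries + orange: intersection lies outside the first quadrant.
strawberries + broccoli: the both-tight solution has a negative serving — not a feasible corner.
strawberries + carrots with both tight: 3.219 servings and 0.1144 servings → $1.97.
orange + broccoli with both targets exact would need a negative amount; discard.
orange + carrots with both tight: 2.361 servings and 1.759 servings → $1.32.
broccoli + carrots with both tight: 2.37 servings and 0.9634 servings → $2.00.
So the least-cost plan costs $1.32.

$1.32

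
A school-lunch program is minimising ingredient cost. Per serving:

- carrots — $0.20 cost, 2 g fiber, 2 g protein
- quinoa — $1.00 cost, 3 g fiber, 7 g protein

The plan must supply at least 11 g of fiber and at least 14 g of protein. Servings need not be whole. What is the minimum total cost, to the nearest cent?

$1.40

Minimising a linear cost over {fiber ≥ 11, protein ≥ 14, servings ≥ 0} — the optimum is at a vertex, using one or two foods.
carrots only: max(11/2, 14/2) = 7 servings → $1.40.
quinoa only: max(11/3, 14/7) = 3.667 servings → $3.67.
carrots + quinoa with both tight: 4.375 servings and 0.75 servings → $1.62.
The minimum over all feasible corners is $1.40.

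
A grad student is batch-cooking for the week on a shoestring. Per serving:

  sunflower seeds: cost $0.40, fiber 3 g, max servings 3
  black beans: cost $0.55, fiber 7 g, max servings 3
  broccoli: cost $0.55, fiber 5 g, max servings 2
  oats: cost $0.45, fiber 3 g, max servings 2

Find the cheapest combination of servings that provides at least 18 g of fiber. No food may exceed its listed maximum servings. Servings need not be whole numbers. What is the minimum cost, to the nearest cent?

Cost per g of fiber: black beans $0.0786, broccoli $0.1100, sunflower seeds $0.1333, oats $0.1500.
Take 2.571 servings of black beans: +18.0 g fiber for $1.41 (total $1.41, still need 0.0 g).
Filling from the cheapest source first is optimal under one linear minimum: $1.41.

$1.41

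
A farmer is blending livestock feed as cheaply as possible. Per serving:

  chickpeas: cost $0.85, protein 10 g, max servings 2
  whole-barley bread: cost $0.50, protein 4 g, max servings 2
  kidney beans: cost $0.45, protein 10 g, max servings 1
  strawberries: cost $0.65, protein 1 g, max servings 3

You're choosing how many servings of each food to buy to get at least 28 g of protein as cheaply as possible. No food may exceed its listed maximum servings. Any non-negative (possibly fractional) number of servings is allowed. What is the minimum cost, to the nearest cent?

Cost per g of protein: kidney beans $0.0450, chickpeas $0.0850, whole-barley bread $0.1250, strawberries $0.6500.
Take 1 serving of kidney beans: +10.0 g protein for $0.45 (total $0.45, still need 18.0 g).
Take 1.8 servings of chickpeas: +18.0 g protein for $1.53 (total $1.98, still need 0.0 g).
Greedy by cheapest-per-g is optimal for a single linear constraint, so the minimum cost is $1.98.

$1.98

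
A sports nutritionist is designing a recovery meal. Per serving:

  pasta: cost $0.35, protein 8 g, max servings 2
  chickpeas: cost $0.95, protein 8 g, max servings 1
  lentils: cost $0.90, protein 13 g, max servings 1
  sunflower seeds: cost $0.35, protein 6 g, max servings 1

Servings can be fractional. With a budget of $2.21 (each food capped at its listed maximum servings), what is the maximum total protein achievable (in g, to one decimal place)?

Protein per dollar: pasta 22.86, sunflower seeds 17.14, lentils 14.44, chickpeas 8.421.
Take 2 servings of pasta: spends $0.70, +16.0 g protein (running total 16.0 g).
Take 1 serving of sunflower seeds: spends $0.35, +6.0 g protein (running total 22.0 g).
Take 1 serving of lentils: spends $0.90, +13.0 g protein (running total 35.0 g).
Take 0.2737 servings of chickpeas: spends $0.26, +2.2 g protein (running total 37.2 g).
Filling greedily by protein-per-dollar is optimal for one linear limit, giving 37.2 g.

37.2 g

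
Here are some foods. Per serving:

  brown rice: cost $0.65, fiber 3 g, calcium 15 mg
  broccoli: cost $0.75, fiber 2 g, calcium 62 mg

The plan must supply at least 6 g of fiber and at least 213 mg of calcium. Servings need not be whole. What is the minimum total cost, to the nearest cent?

An LP optimum is at a vertex; with two nutrient constraints at most two foods are used. Check each candidate.
brown rice only: max(6/3, 213/15) = 14.2 servings → $9.23.
broccoli only: max(6/2, 213/62) = 3.435 servings → $2.58.
brown rice + broccoli: the both-tight solution has a negative serving — not a feasible corner.
The minimum over all feasible corners is $2.58.

$2.58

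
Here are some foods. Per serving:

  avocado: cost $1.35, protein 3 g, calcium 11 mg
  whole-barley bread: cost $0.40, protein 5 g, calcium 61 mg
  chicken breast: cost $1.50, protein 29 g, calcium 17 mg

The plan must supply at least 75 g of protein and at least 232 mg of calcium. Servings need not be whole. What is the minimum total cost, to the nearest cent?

$4.34

An LP optimum is at a vertex; with two nutrient constraints at most two foods are used. Check each candidate.
avocado only: max(75/3, 232/11) = 25 servings → $33.75.
whole-barley bread only: max(75/5, 232/61) = 15 servings → $6.00.
chicken breast only: max(75/29, 232/17) = 13.65 servings → $20.47.
avocado + whole-barley bread: the both-tight solution has a negative serving — not a feasible corner.
avocado + chicken breast with both tight: 20.35 servings and 0.4813 servings → $28.19.
whole-barley bread + chicken breast with both tight: 3.238 servings and 2.028 servings → $4.34.
Cheapest feasible corner: $4.34.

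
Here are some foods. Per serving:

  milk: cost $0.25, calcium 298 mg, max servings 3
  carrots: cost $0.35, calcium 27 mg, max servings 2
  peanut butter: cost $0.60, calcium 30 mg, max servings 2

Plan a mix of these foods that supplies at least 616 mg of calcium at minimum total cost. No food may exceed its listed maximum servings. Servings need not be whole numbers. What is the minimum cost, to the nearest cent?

$0.52

Cost per mg of calcium: milk $0.0008, carrots $0.0130, peanut butter $0.0200.
Take 2.067 servings of milk: +616.0 mg calcium for $0.52 (total $0.52, still need 0.0 mg).
Greedy by cheapest-per-mg is optimal for a single linear constraint, so the minimum cost is $0.52.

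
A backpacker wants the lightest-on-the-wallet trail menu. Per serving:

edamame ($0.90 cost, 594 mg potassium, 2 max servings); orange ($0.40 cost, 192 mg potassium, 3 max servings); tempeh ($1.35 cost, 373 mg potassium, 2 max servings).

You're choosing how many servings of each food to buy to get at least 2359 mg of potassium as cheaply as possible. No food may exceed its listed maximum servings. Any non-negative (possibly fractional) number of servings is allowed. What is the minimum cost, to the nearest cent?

$5.15

Cost per mg of potassium: edamame $0.0015, orange $0.0021, tempeh $0.0036.
Take 2 servings of edamame: +1188.0 mg potassium for $1.80 (total $1.80, still need 1171.0 mg).
Take 3 servings of orange: +576.0 mg potassium for $1.20 (total $3.00, still need 595.0 mg).
Take 1.595 servings of tempeh: +595.0 mg potassium for $2.15 (total $5.15, still need 0.0 mg).
Greedy by cheapest-per-mg is optimal for a single linear constraint, so the minimum cost is $5.15.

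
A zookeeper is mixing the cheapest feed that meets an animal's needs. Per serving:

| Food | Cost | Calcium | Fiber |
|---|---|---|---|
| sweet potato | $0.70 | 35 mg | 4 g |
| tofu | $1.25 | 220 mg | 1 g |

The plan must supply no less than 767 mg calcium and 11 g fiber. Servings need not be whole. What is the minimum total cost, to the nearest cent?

$5.34

Minimising a linear cost over {calcium ≥ 767, fiber ≥ 11, servings ≥ 0} — the optimum is at a vertex, using one or two foods.
sweet potato only: max(767/35, 11/4) = 21.91 servings → $15.34.
tofu only: max(767/220, 11/1) = 11 servings → $13.75.
sweet potato + tofu with both tight: 1.956 servings and 3.175 servings → $5.34.
Cheapest feasible corner: $5.34.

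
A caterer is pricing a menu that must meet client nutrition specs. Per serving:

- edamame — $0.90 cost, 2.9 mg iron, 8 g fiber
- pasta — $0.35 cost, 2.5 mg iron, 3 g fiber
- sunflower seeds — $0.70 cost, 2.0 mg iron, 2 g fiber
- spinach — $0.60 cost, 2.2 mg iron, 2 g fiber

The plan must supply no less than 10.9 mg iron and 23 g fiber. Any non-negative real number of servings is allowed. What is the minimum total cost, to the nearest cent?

$2.61

Minimising a linear cost over {iron ≥ 10.9, fiber ≥ 23, servings ≥ 0} — the optimum is at a vertex, using one or two foods.
edamame only: max(10.9/2.9, 23/8) = 3.759 servings → $3.38.
pasta only: max(10.9/2.5, 23/3) = 7.667 servings → $2.68.
sunflower seeds only: max(10.9/2.0, 23/2) = 11.5 servings → $8.05.
spinach only: max(10.9/2.2, 23/2) = 11.5 servings → $6.90.
edamame + pasta with both tight: 2.195 servings and 1.814 servings → $2.61.
edamame + sunflower seeds with both tight: 2.373 servings and 2.01 servings → $3.54.
edamame + spinach with both tight: 2.441 servings and 1.737 servings → $3.24.
pasta + sunflower seeds: the both-tight solution has a negative serving — not a feasible corner.
pasta + spinach: the both-tight solution has a negative serving — not a feasible corner.
sunflower seeds + spinach: the both-tight solution has a negative serving — not a feasible corner.
Cheapest feasible corner: $2.61.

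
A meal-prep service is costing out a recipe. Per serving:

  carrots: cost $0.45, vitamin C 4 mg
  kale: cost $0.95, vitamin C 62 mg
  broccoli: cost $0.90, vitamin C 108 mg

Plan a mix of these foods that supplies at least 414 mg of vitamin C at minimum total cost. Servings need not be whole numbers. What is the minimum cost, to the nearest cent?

Cost per mg of vitamin C: broccoli $0.0083, kale $0.0153, carrots $0.1125.
With no serving limits, use only broccoli: 414 mg / 108 mg = 3.833 servings × $0.90 = $3.45.

$3.45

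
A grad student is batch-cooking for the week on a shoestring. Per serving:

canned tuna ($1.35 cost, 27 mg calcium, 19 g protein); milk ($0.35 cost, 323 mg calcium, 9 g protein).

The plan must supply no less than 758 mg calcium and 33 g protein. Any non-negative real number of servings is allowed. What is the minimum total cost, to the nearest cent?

$1.28

Compare the cost at each extreme point of the feasible region.
canned tuna only: max(758/27, 33/19) = 28.07 servings → $37.90.
milk only: max(758/323, 33/9) = 3.667 servings → $1.28.
canned tuna + milk with both tight: 0.651 servings and 2.292 servings → $1.68.
Cheapest feasible corner: $1.28.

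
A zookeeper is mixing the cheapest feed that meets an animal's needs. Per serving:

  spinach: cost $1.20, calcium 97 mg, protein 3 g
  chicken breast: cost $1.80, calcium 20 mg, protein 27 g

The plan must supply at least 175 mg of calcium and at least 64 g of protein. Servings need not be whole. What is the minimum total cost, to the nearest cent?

$5.61

spinach only: max(175/97, 64/3) = 21.33 servings → $25.60.
chicken breast only: max(175/20, 64/27) = 8.75 servings → $15.75.
spinach + chicken breast with both tight: 1.346 servings and 2.221 servings → $5.61.
So the least-cost plan costs $5.61.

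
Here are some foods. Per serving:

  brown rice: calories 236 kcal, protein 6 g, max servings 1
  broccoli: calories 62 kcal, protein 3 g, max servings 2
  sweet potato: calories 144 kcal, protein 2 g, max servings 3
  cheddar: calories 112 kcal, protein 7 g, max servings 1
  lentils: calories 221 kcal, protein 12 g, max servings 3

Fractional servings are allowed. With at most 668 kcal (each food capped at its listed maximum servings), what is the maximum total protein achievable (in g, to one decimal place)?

Protein per kcal: cheddar 0.0625, lentils 0.0543, broccoli 0.04839, brown rice 0.02542, sweet potato 0.01389.
Take 1 serving of cheddar: uses 112 kcal, +7.0 g protein (running total 7.0 g).
Take 2.516 servings of lentils: uses 556 kcal, +30.2 g protein (running total 37.2 g).
Greedy by best ratio exhausts the calories allowance optimally: 37.2 g.

37.2 g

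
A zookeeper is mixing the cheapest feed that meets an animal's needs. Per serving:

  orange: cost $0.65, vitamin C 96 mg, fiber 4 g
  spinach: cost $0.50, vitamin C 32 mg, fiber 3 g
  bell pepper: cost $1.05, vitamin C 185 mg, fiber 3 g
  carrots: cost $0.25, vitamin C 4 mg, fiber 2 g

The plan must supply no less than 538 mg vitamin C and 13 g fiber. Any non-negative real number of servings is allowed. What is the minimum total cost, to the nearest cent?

$3.24

An LP optimum is at a vertex; with two nutrient constraints at most two foods are used. Check each candidate.
orange only: max(538/96, 13/4) = 5.604 servings → $3.64.
spinach only: max(538/32, 13/3) = 16.81 servings → $8.41.
bell pepper only: max(538/185, 13/3) = 4.333 servings → $4.55.
carrots only: max(538/4, 13/2) = 134.5 servings → $33.62.
orange + spinach: the both-tight solution has a negative serving — not a feasible corner.
orange + bell pepper with both tight: 1.75 servings and 2 servings → $3.24.
orange + carrots: the both-tight solution has a negative serving — not a feasible corner.
spinach + bell pepper with both tight: 1.723 servings and 2.61 servings → $3.60.
spinach + carrots: intersection lies outside the first quadrant.
bell pepper + carrots with both tight: 2.86 servings and 2.209 servings → $3.56.
So the least-cost plan costs $3.24.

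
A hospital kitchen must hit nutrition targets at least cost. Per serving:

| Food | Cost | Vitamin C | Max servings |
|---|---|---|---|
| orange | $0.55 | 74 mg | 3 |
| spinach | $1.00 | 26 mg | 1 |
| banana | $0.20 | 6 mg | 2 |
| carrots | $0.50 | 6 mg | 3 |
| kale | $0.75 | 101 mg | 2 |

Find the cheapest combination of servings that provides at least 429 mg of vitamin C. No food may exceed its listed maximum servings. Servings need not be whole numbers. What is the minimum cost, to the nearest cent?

$3.32

Cost per mg of vitamin C: kale $0.0074, orange $0.0074, banana $0.0333, spinach $0.0385, carrots $0.0833.
Take 2 servings of kale: +202.0 mg vitamin C for $1.50 (total $1.50, still need 227.0 mg).
Take 3 servings of orange: +222.0 mg vitamin C for $1.65 (total $3.15, still need 5.0 mg).
Take 0.8333 servings of banana: +5.0 mg vitamin C for $0.17 (total $3.32, still need 0.0 mg).
Filling from the cheapest source first is optimal under one linear minimum: $3.32.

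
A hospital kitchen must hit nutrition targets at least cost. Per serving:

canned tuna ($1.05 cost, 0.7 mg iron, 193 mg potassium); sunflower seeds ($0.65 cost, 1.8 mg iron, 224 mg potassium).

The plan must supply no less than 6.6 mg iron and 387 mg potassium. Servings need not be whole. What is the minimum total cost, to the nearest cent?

$2.38

canned tuna only: max(6.6/0.7, 387/193) = 9.429 servings → $9.90.
sunflower seeds only: max(6.6/1.8, 387/224) = 3.667 servings → $2.38.
canned tuna + sunflower seeds: intersection lies outside the first quadrant.
So the least-cost plan costs $2.38.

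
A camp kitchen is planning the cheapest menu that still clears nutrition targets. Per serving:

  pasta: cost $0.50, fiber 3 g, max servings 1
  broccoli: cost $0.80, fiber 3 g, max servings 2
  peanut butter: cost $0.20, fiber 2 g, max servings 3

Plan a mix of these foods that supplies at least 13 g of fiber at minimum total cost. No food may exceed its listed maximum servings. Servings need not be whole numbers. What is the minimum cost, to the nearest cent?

Cost per g of fiber: peanut butter $0.1000, pasta $0.1667, broccoli $0.2667.
Take 3 servings of peanut butter: +6.0 g fiber for $0.60 (total $0.60, still need 7.0 g).
Take 1 serving of pasta: +3.0 g fiber for $0.50 (total $1.10, still need 4.0 g).
Take 1.333 servings of broccoli: +4.0 g fiber for $1.07 (total $2.17, still need 0.0 g).
Filling from the cheapest source first is optimal under one linear minimum: $2.17.

$2.17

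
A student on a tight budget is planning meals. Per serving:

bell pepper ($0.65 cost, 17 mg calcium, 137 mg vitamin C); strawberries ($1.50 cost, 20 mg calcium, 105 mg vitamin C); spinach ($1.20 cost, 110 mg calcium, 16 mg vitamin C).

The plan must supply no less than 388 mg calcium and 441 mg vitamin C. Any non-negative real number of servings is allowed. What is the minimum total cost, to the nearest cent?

The cheapest plan sits at a corner of the feasible region — with two constraints it uses at most two foods.
bell pepper only: max(388/17, 441/137) = 22.82 servings → $14.84.
strawberries only: max(388/20, 441/105) = 19.4 servings → $29.10.
spinach only: max(388/110, 441/16) = 27.56 servings → $33.08.
bell pepper + strawberries: intersection lies outside the first quadrant.
bell pepper + spinach with both tight: 2.859 servings and 3.085 servings → $5.56.
strawberries + spinach with both tight: 3.767 servings and 2.842 servings → $9.06.
Cheapest feasible corner: $5.56.

$5.56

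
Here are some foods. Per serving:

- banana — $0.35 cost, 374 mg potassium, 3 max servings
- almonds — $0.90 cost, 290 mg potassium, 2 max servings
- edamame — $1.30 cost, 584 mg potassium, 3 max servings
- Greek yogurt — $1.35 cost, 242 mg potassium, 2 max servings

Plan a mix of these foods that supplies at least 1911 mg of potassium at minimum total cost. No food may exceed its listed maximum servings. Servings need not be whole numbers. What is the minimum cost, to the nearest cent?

Cost per mg of potassium: banana $0.0009, edamame $0.0022, almonds $0.0031, Greek yogurt $0.0056.
Take 3 servings of banana: +1122.0 mg potassium for $1.05 (total $1.05, still need 789.0 mg).
Take 1.351 servings of edamame: +789.0 mg potassium for $1.76 (total $2.81, still need 0.0 mg).
Greedy by cheapest-per-mg is optimal for a single linear constraint, so the minimum cost is $2.81.

$2.81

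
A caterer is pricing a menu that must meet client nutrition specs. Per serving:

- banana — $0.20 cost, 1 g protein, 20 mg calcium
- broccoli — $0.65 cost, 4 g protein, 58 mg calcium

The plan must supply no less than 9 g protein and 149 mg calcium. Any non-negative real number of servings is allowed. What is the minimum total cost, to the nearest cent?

A basic optimal solution has at most two foods positive. Try each food alone and each pair with both targets met exactly.
banana only: max(9/1, 149/20) = 9 servings → $1.80.
broccoli only: max(9/4, 149/58) = 2.569 servings → $1.67.
banana + broccoli with both tight: 3.364 servings and 1.409 servings → $1.59.
Cheapest feasible corner: $1.59.

$1.59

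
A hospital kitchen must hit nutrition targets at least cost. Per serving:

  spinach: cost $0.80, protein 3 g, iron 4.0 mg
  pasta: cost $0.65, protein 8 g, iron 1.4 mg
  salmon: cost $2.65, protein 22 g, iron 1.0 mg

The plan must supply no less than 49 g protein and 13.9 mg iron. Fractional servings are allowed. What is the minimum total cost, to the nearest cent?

$4.83

Compare the cost at each extreme point of the feasible region.
spinach only: max(49/3, 13.9/4.0) = 16.33 servings → $13.07.
pasta only: max(49/8, 13.9/1.4) = 9.929 servings → $6.45.
salmon only: max(49/22, 13.9/1.0) = 13.9 servings → $36.84.
spinach + pasta with both tight: 1.532 servings and 5.55 servings → $4.83.
spinach + salmon with both tight: 3.021 servings and 1.815 servings → $7.23.
pasta + salmon: intersection lies outside the first quadrant.
Cheapest feasible corner: $4.83.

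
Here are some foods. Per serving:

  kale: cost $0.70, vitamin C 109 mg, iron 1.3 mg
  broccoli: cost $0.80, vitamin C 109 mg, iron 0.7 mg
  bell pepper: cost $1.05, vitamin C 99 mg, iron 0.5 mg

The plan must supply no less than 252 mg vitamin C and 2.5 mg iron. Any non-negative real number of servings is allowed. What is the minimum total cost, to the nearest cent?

$1.62

A basic optimal solution has at most two foods positive. Try each food alone and each pair with both targets met exactly.
kale only: max(252/109, 2.5/1.3) = 2.312 servings → $1.62.
broccoli only: max(252/109, 2.5/0.7) = 3.571 servings → $2.86.
bell pepper only: max(252/99, 2.5/0.5) = 5 servings → $5.25.
kale + broccoli with both tight: 1.469 servings and 0.8425 servings → $1.70.
kale + bell pepper with both tight: 1.637 servings and 0.7426 servings → $1.93.
broccoli + bell pepper: intersection lies outside the first quadrant.
The minimum over all feasible corners is $1.62.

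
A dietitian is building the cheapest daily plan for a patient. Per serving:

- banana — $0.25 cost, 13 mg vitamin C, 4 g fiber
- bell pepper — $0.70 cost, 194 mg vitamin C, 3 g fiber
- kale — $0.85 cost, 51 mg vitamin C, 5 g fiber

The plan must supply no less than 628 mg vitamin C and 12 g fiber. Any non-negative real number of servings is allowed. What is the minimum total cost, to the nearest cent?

$2.39

At the optimum either one food covers both requirements or two foods hit both targets exactly; no other combination can be cheaper.
banana only: max(628/13, 12/4) = 48.31 servings → $12.08.
bell pepper only: max(628/194, 12/3) = 4 servings → $2.80.
kale only: max(628/51, 12/5) = 12.31 servings → $10.47.
banana + bell pepper with both tight: 0.6024 servings and 3.197 servings → $2.39.
banana + kale: intersection lies outside the first quadrant.
bell pepper + kale with both tight: 3.094 servings and 0.5435 servings → $2.63.
So the least-cost plan costs $2.39.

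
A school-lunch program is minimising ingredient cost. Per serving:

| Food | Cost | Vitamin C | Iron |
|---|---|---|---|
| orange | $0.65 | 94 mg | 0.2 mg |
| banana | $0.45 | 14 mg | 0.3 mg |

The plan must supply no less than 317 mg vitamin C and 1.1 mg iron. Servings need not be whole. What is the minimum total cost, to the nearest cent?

$2.75

For a min-cost LP with two ≥-constraints, a basic feasible solution has at most two positive variables.
orange only: max(317/94, 1.1/0.2) = 5.5 servings → $3.58.
banana only: max(317/14, 1.1/0.3) = 22.64 servings → $10.19.
orange + banana with both tight: 3.138 servings and 1.575 servings → $2.75.
The minimum over all feasible corners is $2.75.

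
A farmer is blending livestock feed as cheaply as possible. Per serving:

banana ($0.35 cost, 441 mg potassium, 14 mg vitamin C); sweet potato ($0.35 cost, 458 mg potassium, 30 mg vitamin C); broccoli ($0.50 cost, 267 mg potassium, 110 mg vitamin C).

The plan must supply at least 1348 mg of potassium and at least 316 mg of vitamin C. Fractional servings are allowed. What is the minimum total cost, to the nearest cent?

This is a tiny linear program; its minimum lies at a vertex of the feasible set. List the vertices and price them.
banana only: max(1348/441, 316/14) = 22.57 servings → $7.90.
sweet potato only: max(1348/458, 316/30) = 10.53 servings → $3.69.
broccoli only: max(1348/267, 316/110) = 5.049 servings → $2.52.
banana + sweet potato: intersection lies outside the first quadrant.
banana + broccoli with both tight: 1.427 servings and 2.691 servings → $1.85.
sweet potato + broccoli with both tight: 1.508 servings and 2.461 servings → $1.76.
The minimum over all feasible corners is $1.76.

$1.76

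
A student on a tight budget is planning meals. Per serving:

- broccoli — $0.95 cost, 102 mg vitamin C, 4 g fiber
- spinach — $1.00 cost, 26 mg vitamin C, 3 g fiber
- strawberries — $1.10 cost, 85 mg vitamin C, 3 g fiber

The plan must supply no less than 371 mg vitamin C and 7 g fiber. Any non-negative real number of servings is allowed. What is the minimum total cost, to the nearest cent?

Check every corner: each single food scaled to meet both minima, and each pair solved so both constraints bind.
broccoli only: max(371/102, 7/4) = 3.637 servings → $3.46.
spinach only: max(371/26, 7/3) = 14.27 servings → $14.27.
strawberries only: max(371/85, 7/3) = 4.365 servings → $4.80.
broccoli + spinach: the both-tight solution has a negative serving — not a feasible corner.
broccoli + strawberries with both targets exact would need a negative amount; discard.
spinach + strawberries: intersection lies outside the first quadrant.
So the least-cost plan costs $3.46.

$3.46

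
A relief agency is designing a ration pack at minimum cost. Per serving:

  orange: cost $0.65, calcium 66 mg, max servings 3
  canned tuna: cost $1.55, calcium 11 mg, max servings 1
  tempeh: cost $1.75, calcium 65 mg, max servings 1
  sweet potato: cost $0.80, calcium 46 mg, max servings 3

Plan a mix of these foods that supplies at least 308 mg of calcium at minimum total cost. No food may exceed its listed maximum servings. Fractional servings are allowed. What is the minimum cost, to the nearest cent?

Cost per mg of calcium: orange $0.0098, sweet potato $0.0174, tempeh $0.0269, canned tuna $0.1409.
Take 3 servings of orange: +198.0 mg calcium for $1.95 (total $1.95, still need 110.0 mg).
Take 2.391 servings of sweet potato: +110.0 mg calcium for $1.91 (total $3.86, still need 0.0 mg).
Filling from the cheapest source first is optimal under one linear minimum: $3.86.

$3.86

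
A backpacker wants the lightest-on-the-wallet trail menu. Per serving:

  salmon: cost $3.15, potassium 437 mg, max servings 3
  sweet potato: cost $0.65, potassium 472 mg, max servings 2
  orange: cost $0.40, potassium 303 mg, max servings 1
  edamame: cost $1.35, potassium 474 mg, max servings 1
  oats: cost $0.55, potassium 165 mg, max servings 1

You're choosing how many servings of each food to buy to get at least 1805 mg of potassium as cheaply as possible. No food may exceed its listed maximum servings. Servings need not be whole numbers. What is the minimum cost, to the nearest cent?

$3.33

Cost per mg of potassium: orange $0.0013, sweet potato $0.0014, edamame $0.0028, oats $0.0033, salmon $0.0072.
Take 1 serving of orange: +303.0 mg potassium for $0.40 (total $0.40, still need 1502.0 mg).
Take 2 servings of sweet potato: +944.0 mg potassium for $1.30 (total $1.70, still need 558.0 mg).
Take 1 serving of edamame: +474.0 mg potassium for $1.35 (total $3.05, still need 84.0 mg).
Take 0.5091 servings of oats: +84.0 mg potassium for $0.28 (total $3.33, still need 0.0 mg).
Filling from the cheapest source first is optimal under one linear minimum: $3.33.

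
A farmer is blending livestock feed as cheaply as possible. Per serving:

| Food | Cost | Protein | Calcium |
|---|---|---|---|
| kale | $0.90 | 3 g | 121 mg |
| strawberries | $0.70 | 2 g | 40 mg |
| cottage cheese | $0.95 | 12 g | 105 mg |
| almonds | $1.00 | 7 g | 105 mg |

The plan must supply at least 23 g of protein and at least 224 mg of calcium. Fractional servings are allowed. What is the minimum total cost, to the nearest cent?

The cheapest plan sits at a corner of the feasible region — with two constraints it uses at most two foods.
kale only: max(23/3, 224/121) = 7.667 servings → $6.90.
strawberries only: max(23/2, 224/40) = 11.5 servings → $8.05.
cottage cheese only: max(23/12, 224/105) = 2.133 servings → $2.03.
almonds only: max(23/7, 224/105) = 3.286 servings → $3.29.
kale + strawberries with both targets exact would need a negative amount; discard.
kale + cottage cheese with both tight: 0.2401 servings and 1.857 servings → $1.98.
kale + almonds with both targets exact would need a negative amount; discard.
strawberries + cottage cheese with both tight: 1.011 servings and 1.748 servings → $2.37.
strawberries + almonds: the both-tight solution has a negative serving — not a feasible corner.
cottage cheese + almonds with both tight: 1.613 servings and 0.52 servings → $2.05.
Cheapest feasible corner: $1.98.

$1.98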